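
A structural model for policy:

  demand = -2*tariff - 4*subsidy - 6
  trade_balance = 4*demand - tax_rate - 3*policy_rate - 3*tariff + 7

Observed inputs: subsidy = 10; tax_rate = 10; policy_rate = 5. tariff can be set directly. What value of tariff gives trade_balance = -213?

Substituting into the demand equation gives demand = -2*tariff - 46.
So trade_balance = -11*tariff - 202.
Solve -11*tariff - 202 = -213: tariff = (-213 + 202) / -11 = 1.

tariff = 1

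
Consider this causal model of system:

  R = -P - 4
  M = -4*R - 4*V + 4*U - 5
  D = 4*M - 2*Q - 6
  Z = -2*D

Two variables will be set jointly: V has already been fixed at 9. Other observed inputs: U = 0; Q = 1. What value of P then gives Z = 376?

With V held at 9:
Substituting into the M equation gives M = 4*P - 25.
Substituting into the D equation gives D = 16*P - 108.
Substituting into the Z equation gives Z = -32*P + 216.
Solve -32*P + 216 = 376: P = (376 - 216) / -32 = -5.

P = -5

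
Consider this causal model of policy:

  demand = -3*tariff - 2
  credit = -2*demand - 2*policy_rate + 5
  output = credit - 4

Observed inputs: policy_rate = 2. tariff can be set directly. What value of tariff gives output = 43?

Substituting into the credit equation gives credit = 6*tariff + 5.
So output = 6*tariff + 1.
Solve 6*tariff + 1 = 43: tariff = (43 - 1) / 6 = 7.

tariff = 7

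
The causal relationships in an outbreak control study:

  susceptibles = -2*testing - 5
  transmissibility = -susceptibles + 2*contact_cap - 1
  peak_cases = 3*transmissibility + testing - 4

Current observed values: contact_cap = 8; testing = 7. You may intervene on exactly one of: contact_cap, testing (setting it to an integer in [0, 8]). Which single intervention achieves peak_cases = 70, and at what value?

set testing = 2

Intervening on contact_cap: peak_cases = 6*contact_cap + 57. Reaching 70 requires contact_cap = 13/6, not an integer.
Intervening on testing: with other inputs at their observed values, peak_cases = 7*testing + 56. Solving for 70 gives testing = 2, within [0, 8].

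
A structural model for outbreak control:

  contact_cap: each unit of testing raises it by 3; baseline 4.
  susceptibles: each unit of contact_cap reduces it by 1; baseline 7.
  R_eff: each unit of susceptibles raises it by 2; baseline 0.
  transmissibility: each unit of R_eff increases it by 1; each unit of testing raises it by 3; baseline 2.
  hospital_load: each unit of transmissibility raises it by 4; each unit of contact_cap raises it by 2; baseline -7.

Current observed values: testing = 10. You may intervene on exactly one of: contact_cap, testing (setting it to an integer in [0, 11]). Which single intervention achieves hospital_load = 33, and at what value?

Intervening on contact_cap: hospital_load = -6*contact_cap + 177. Reaching 33 requires contact_cap = 24, outside [0, 11].
Intervening on testing: with other inputs at their observed values, hospital_load = -6*testing + 33. Solving for 33 gives testing = 0, within [0, 11].

set testing = 0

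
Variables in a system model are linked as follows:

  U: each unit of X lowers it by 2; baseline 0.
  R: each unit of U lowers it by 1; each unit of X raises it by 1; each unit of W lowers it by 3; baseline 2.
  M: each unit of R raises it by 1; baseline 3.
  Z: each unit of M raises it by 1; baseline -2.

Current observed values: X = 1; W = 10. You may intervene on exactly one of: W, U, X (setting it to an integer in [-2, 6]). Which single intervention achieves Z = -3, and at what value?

Intervening on W: with other inputs at their observed values, Z = -3*W + 6. Solving for -3 gives W = 3, within [-2, 6].
Intervening on U: Z = -U - 26. Reaching -3 requires U = -23, outside [-2, 6].
Intervening on X: Z = 3*X - 27. Reaching -3 requires X = 8, outside [-2, 6].

set W = 3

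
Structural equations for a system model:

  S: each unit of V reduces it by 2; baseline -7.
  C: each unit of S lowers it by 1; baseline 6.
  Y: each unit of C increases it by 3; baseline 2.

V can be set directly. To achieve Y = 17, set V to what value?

V = -4

Substituting into the C equation gives C = 2*V + 13.
Substituting into the Y equation gives Y = 6*V + 41.
Solve 6*V + 41 = 17: V = (17 - 41) / 6 = -4.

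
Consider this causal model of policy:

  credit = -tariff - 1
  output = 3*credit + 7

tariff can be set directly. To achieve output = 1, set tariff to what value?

Substituting into the output equation gives output = -3*tariff + 4.
Solve -3*tariff + 4 = 1: tariff = (1 - 4) / -3 = 1.

tariff = 1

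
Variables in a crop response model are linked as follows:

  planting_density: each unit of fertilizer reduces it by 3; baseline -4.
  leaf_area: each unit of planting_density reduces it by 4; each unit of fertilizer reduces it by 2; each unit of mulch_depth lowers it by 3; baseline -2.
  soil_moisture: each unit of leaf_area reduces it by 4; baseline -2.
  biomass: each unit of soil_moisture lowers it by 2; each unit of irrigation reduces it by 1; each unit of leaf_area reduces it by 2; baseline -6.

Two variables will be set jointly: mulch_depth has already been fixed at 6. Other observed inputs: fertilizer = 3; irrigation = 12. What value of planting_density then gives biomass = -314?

planting_density = 6

With mulch_depth held at 6:
Intervening on planting_density fixes its value directly, overriding its dependence on fertilizer.
Substituting into the leaf_area equation gives leaf_area = -4*planting_density - 26.
This gives soil_moisture = 16*planting_density + 102.
This gives biomass = -24*planting_density - 170.
Solve -24*planting_density - 170 = -314: planting_density = (-314 + 170) / -24 = 6.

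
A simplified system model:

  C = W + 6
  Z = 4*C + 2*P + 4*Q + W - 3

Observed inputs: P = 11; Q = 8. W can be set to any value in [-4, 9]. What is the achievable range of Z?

55 to 120

Substituting into the Z equation gives Z = 5*W + 75.
Linear in W, so extremes are at the endpoints: W = -4 gives Z = 55; W = 9 gives Z = 120.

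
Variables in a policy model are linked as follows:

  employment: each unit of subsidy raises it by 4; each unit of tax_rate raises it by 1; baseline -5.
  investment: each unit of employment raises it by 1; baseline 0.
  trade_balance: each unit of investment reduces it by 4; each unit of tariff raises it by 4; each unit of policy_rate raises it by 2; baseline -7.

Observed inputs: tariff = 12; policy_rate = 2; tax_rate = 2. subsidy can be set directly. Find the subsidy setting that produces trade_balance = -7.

Substituting into the employment equation gives employment = 4*subsidy - 3.
investment becomes 4*subsidy - 3.
Substituting into the trade_balance equation gives trade_balance = -16*subsidy + 57.
Solve -16*subsidy + 57 = -7: subsidy = (-7 - 57) / -16 = 4.

subsidy = 4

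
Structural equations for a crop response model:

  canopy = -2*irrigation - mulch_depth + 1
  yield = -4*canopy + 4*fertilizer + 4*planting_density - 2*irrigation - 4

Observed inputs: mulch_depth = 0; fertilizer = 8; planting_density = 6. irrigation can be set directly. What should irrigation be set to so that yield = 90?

irrigation = 7

Substituting into the canopy equation gives canopy = -2*irrigation + 1.
So yield = 6*irrigation + 48.
Solve 6*irrigation + 48 = 90: irrigation = (90 - 48) / 6 = 7.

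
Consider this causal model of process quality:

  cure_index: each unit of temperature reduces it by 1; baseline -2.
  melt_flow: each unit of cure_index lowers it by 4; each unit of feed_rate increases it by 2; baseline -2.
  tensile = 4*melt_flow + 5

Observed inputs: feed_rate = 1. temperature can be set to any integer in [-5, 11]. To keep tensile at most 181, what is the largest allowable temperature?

temperature = 9

Substituting into the melt_flow equation gives melt_flow = 4*temperature + 8.
Substituting into the tensile equation gives tensile = 16*temperature + 37.
Require 16*temperature + 37 ≤ 181, so temperature ≤ 9.
The largest integer in [-5, 11] satisfying this is 9.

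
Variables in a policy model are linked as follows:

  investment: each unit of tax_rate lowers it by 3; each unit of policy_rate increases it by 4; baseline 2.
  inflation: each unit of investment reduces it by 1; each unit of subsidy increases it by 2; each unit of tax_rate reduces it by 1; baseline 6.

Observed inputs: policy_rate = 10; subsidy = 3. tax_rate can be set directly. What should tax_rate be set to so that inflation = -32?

Substituting into the investment equation gives investment = -3*tax_rate + 42.
Substituting into the inflation equation gives inflation = 2*tax_rate - 30.
Solve 2*tax_rate - 30 = -32: tax_rate = (-32 + 30) / 2 = -1.

tax_rate = -1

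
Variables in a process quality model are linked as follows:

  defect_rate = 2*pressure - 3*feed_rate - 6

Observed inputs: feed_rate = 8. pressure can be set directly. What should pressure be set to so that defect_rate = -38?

pressure = -4

Substituting into the defect_rate equation gives defect_rate = 2*pressure - 30.
Solve 2*pressure - 30 = -38: pressure = (-38 + 30) / 2 = -4.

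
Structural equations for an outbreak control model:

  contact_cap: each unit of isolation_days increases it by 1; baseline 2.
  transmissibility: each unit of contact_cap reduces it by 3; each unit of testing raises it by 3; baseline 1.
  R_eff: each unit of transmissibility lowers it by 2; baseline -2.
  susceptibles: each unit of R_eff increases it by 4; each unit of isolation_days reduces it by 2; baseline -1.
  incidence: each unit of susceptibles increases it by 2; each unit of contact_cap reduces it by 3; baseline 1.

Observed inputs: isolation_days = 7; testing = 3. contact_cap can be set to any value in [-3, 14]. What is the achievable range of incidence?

-340 to 425

Intervening on contact_cap fixes its value directly, overriding its dependence on isolation_days.
Substituting into the transmissibility equation gives transmissibility = -3*contact_cap + 10.
R_eff becomes 6*contact_cap - 22.
Substituting into the susceptibles equation gives susceptibles = 24*contact_cap - 103.
So incidence = 45*contact_cap - 205.
Linear in contact_cap, so extremes are at the endpoints: contact_cap = -3 gives incidence = -340; contact_cap = 14 gives incidence = 425.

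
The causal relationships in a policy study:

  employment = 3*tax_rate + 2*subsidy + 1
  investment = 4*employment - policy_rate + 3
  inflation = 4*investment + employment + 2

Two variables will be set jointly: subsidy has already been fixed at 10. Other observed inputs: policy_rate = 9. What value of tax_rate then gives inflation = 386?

tax_rate = 1

With subsidy held at 10:
Substituting into the employment equation gives employment = 3*tax_rate + 21.
Substituting into the investment equation gives investment = 12*tax_rate + 78.
Substituting into the inflation equation gives inflation = 51*tax_rate + 335.
Solve 51*tax_rate + 335 = 386: tax_rate = (386 - 335) / 51 = 1.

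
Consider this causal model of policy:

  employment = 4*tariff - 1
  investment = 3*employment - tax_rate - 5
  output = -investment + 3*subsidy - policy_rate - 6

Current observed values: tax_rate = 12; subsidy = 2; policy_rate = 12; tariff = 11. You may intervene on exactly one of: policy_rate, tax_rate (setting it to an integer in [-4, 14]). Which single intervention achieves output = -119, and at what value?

Intervening on policy_rate: with other inputs at their observed values, output = -policy_rate - 112. Solving for -119 gives policy_rate = 7, within [-4, 14].
Intervening on tax_rate: output = tax_rate - 136. Reaching -119 requires tax_rate = 17, outside [-4, 14].

set policy_rate = 7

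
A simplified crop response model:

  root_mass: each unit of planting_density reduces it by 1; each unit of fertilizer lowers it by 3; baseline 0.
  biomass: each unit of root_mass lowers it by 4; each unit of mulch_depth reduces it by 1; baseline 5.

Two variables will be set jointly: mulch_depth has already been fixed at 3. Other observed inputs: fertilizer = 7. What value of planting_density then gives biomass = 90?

With mulch_depth held at 3:
Substituting into the root_mass equation gives root_mass = -planting_density - 21.
Substituting into the biomass equation gives biomass = 4*planting_density + 86.
Solve 4*planting_density + 86 = 90: planting_density = (90 - 86) / 4 = 1.

planting_density = 1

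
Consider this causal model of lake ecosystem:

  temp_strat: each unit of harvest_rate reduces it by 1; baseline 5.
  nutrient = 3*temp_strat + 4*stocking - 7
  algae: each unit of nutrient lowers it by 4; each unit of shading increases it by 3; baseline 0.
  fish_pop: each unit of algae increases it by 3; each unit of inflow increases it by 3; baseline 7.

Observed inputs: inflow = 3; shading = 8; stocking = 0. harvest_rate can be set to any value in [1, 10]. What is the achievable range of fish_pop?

28 to 352

Substituting into the nutrient equation gives nutrient = -3*harvest_rate + 8.
Substituting into the algae equation gives algae = 12*harvest_rate - 8.
So fish_pop = 36*harvest_rate - 8.
Linear in harvest_rate, so extremes are at the endpoints: harvest_rate = 1 gives fish_pop = 28; harvest_rate = 10 gives fish_pop = 352.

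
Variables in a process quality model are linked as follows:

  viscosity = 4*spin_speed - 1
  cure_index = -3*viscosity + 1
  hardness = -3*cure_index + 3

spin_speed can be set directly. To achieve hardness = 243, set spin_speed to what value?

Substituting into the cure_index equation gives cure_index = -12*spin_speed + 4.
Substituting into the hardness equation gives hardness = 36*spin_speed - 9.
Solve 36*spin_speed - 9 = 243: spin_speed = (243 + 9) / 36 = 7.

spin_speed = 7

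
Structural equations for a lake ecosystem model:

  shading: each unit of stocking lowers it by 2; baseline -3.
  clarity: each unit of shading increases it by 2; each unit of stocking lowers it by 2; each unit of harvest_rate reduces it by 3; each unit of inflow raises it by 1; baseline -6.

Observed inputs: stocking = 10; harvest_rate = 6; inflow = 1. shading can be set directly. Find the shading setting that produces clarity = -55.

Intervening on shading fixes its value directly, overriding its dependence on stocking.
Substituting into the clarity equation gives clarity = 2*shading - 43.
Solve 2*shading - 43 = -55: shading = (-55 + 43) / 2 = -6.

shading = -6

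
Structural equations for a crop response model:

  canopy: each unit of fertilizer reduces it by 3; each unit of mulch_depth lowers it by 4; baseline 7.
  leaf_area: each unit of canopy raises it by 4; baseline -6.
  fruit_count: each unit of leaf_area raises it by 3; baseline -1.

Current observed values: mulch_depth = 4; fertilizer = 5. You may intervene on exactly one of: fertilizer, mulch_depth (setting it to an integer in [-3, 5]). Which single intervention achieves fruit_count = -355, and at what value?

set mulch_depth = 5

Intervening on fertilizer: fruit_count = -36*fertilizer - 127. Reaching -355 requires fertilizer = 19/3, not an integer.
Intervening on mulch_depth: with other inputs at their observed values, fruit_count = -48*mulch_depth - 115. Solving for -355 gives mulch_depth = 5, within [-3, 5].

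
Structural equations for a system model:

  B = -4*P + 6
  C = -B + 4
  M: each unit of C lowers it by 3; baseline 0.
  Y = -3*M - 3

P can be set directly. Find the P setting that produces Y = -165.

P = -4

Substituting into the C equation gives C = 4*P - 2.
M becomes -12*P + 6.
This gives Y = 36*P - 21.
Solve 36*P - 21 = -165: P = (-165 + 21) / 36 = -4.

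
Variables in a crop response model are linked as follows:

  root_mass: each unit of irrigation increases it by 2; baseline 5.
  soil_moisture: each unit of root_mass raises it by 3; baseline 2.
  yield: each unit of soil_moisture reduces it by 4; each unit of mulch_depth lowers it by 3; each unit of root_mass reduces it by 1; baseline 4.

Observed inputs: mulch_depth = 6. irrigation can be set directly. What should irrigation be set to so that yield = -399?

irrigation = 12

Substituting into the soil_moisture equation gives soil_moisture = 6*irrigation + 17.
Substituting into the yield equation gives yield = -26*irrigation - 87.
Solve -26*irrigation - 87 = -399: irrigation = (-399 + 87) / -26 = 12.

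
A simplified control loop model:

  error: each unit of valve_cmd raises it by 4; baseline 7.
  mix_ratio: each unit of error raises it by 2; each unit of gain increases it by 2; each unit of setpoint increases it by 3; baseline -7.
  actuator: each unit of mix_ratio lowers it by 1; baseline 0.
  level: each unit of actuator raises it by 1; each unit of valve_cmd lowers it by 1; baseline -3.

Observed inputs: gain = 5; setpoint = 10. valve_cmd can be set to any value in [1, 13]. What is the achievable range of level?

-167 to -59

Substituting into the mix_ratio equation gives mix_ratio = 8*valve_cmd + 47.
So actuator = -8*valve_cmd - 47.
level becomes -9*valve_cmd - 50.
Linear in valve_cmd, so extremes are at the endpoints: valve_cmd = 1 gives level = -59; valve_cmd = 13 gives level = -167.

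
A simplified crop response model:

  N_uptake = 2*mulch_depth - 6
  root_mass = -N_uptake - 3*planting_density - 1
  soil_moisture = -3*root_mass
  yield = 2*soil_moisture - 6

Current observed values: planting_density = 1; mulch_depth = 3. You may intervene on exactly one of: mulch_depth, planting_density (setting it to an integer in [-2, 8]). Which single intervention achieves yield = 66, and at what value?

set mulch_depth = 7

Intervening on mulch_depth: with other inputs at their observed values, yield = 12*mulch_depth - 18. Solving for 66 gives mulch_depth = 7, within [-2, 8].
Intervening on planting_density: yield = 18*planting_density. Reaching 66 requires planting_density = 11/3, not an integer.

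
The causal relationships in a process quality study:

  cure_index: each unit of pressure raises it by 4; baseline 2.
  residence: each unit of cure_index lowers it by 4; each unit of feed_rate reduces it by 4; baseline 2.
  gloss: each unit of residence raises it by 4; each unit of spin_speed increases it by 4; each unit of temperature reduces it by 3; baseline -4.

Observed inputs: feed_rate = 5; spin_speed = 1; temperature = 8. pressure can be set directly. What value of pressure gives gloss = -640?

Substituting into the residence equation gives residence = -16*pressure - 26.
So gloss = -64*pressure - 128.
Solve -64*pressure - 128 = -640: pressure = (-640 + 128) / -64 = 8.

pressure = 8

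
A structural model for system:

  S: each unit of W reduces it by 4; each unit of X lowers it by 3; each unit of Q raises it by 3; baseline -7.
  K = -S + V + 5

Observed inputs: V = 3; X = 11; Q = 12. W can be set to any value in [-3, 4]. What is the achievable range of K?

Substituting into the S equation gives S = -4*W - 4.
Substituting into the K equation gives K = 4*W + 12.
Linear in W, so extremes are at the endpoints: W = -3 gives K = 0; W = 4 gives K = 28.

0 to 28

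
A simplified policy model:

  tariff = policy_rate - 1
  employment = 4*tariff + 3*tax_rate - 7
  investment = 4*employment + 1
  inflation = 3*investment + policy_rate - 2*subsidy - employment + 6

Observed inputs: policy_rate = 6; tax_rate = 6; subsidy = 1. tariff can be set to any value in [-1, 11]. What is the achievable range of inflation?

Intervening on tariff fixes its value directly, overriding its dependence on policy_rate.
Substituting into the employment equation gives employment = 4*tariff + 11.
Substituting into the investment equation gives investment = 16*tariff + 45.
Substituting into the inflation equation gives inflation = 44*tariff + 134.
Linear in tariff, so extremes are at the endpoints: tariff = -1 gives inflation = 90; tariff = 11 gives inflation = 618.

90 to 618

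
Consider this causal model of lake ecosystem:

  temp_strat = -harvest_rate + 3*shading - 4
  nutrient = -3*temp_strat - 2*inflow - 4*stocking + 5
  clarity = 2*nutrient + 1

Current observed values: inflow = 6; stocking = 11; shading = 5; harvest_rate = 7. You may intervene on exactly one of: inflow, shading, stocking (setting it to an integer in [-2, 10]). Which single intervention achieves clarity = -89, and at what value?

Intervening on inflow: clarity = -4*inflow - 101. Reaching -89 requires inflow = -3, outside [-2, 10].
Intervening on shading: with other inputs at their observed values, clarity = -18*shading - 35. Solving for -89 gives shading = 3, within [-2, 10].
Intervening on stocking: clarity = -8*stocking - 37. Reaching -89 requires stocking = 13/2, not an integer.

set shading = 3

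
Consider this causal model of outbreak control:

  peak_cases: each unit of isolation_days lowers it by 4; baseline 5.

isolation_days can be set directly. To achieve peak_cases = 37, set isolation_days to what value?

Solve -4*isolation_days + 5 = 37: isolation_days = (37 - 5) / -4 = -8.

isolation_days = -8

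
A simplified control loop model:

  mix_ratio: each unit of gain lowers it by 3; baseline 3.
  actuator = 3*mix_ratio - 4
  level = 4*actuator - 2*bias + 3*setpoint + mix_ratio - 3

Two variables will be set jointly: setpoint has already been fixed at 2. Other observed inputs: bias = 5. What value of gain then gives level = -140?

gain = 4

With setpoint held at 2:
Substituting into the actuator equation gives actuator = -9*gain + 5.
This gives level = -39*gain + 16.
Solve -39*gain + 16 = -140: gain = (-140 - 16) / -39 = 4.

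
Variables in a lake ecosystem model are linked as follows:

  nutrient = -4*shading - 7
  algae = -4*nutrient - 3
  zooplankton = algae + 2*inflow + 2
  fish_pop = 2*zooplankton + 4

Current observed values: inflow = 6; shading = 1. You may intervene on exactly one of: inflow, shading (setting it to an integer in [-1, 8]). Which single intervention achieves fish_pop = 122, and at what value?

Intervening on inflow: with other inputs at their observed values, fish_pop = 4*inflow + 90. Solving for 122 gives inflow = 8, within [-1, 8].
Intervening on shading: fish_pop = 32*shading + 82. Reaching 122 requires shading = 5/4, not an integer.

set inflow = 8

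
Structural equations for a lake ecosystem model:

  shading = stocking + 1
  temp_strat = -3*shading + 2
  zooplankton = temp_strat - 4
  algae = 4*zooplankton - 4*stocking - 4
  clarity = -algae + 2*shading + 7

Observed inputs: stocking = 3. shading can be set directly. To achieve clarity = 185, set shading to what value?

shading = 11

Intervening on shading fixes its value directly, overriding its dependence on stocking.
Substituting into the zooplankton equation gives zooplankton = -3*shading - 2.
This gives algae = -12*shading - 24.
Substituting into the clarity equation gives clarity = 14*shading + 31.
Solve 14*shading + 31 = 185: shading = (185 - 31) / 14 = 11.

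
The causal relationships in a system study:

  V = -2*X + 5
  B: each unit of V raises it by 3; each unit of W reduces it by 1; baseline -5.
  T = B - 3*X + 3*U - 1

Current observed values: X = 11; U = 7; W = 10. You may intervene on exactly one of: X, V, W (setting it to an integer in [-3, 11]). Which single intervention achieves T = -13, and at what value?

set V = 5

Intervening on X: T = -9*X + 20. Reaching -13 requires X = 11/3, not an integer.
Intervening on V: with other inputs at their observed values, T = 3*V - 28. Solving for -13 gives V = 5, within [-3, 11].
Intervening on W: T = -W - 69. Reaching -13 requires W = -56, outside [-3, 11].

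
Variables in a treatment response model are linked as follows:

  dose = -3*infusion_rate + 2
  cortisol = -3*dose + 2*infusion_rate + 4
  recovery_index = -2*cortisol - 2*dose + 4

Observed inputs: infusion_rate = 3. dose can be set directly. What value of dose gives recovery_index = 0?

Intervening on dose fixes its value directly, overriding its dependence on infusion_rate.
Substituting into the cortisol equation gives cortisol = -3*dose + 10.
Substituting into the recovery_index equation gives recovery_index = 4*dose - 16.
Solve 4*dose - 16 = 0: dose = (0 + 16) / 4 = 4.

dose = 4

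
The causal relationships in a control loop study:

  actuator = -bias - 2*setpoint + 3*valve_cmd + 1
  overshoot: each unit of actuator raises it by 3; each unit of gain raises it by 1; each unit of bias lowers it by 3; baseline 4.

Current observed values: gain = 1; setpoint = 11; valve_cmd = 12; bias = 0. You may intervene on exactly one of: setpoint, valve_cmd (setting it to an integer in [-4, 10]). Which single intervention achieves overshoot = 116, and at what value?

Intervening on setpoint: with other inputs at their observed values, overshoot = -6*setpoint + 116. Solving for 116 gives setpoint = 0, within [-4, 10].
Intervening on valve_cmd: overshoot = 9*valve_cmd - 58. Reaching 116 requires valve_cmd = 58/3, not an integer.

set setpoint = 0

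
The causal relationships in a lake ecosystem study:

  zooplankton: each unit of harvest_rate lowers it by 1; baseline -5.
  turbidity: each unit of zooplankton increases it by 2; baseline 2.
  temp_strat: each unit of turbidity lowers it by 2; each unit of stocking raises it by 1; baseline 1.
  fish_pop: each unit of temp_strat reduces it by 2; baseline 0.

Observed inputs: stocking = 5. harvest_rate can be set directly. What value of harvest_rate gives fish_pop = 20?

harvest_rate = -8

Substituting into the turbidity equation gives turbidity = -2*harvest_rate - 8.
temp_strat becomes 4*harvest_rate + 22.
fish_pop becomes -8*harvest_rate - 44.
Solve -8*harvest_rate - 44 = 20: harvest_rate = (20 + 44) / -8 = -8.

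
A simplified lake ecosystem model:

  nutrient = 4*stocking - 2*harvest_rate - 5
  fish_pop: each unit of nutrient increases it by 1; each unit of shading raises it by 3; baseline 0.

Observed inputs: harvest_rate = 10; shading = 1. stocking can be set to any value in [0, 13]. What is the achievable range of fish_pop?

-22 to 30

Substituting into the nutrient equation gives nutrient = 4*stocking - 25.
Substituting into the fish_pop equation gives fish_pop = 4*stocking - 22.
Linear in stocking, so extremes are at the endpoints: stocking = 0 gives fish_pop = -22; stocking = 13 gives fish_pop = 30.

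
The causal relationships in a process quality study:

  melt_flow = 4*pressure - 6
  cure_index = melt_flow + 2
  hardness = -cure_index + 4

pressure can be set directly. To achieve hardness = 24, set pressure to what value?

Substituting into the cure_index equation gives cure_index = 4*pressure - 4.
Substituting into the hardness equation gives hardness = -4*pressure + 8.
Solve -4*pressure + 8 = 24: pressure = (24 - 8) / -4 = -4.

pressure = -4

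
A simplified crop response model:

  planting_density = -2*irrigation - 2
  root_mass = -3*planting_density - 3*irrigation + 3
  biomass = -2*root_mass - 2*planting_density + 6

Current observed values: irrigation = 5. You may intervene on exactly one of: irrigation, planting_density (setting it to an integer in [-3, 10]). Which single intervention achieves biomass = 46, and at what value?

set planting_density = 4

Intervening on irrigation: biomass = -2*irrigation - 8. Reaching 46 requires irrigation = -27, outside [-3, 10].
Intervening on planting_density: with other inputs at their observed values, biomass = 4*planting_density + 30. Solving for 46 gives planting_density = 4, within [-3, 10].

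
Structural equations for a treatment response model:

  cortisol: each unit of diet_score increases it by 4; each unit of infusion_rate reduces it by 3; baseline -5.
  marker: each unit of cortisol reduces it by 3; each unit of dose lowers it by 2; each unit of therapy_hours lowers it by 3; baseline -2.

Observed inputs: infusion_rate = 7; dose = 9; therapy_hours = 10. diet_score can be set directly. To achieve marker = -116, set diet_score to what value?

diet_score = 12

Substituting into the cortisol equation gives cortisol = 4*diet_score - 26.
So marker = -12*diet_score + 28.
Solve -12*diet_score + 28 = -116: diet_score = (-116 - 28) / -12 = 12.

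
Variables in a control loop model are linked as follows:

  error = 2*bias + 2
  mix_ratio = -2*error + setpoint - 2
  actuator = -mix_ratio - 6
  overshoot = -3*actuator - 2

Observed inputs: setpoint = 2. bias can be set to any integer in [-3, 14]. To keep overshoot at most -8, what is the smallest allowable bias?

bias = 1

Substituting into the mix_ratio equation gives mix_ratio = -4*bias - 4.
Substituting into the actuator equation gives actuator = 4*bias - 2.
Substituting into the overshoot equation gives overshoot = -12*bias + 4.
Require -12*bias + 4 ≤ -8, so bias ≥ 1.
The smallest integer in [-3, 14] satisfying this is 1.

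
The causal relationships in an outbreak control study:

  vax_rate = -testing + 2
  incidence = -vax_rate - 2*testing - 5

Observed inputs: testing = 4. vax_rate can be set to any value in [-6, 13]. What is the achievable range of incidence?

Intervening on vax_rate fixes its value directly, overriding its dependence on testing.
Substituting into the incidence equation gives incidence = -vax_rate - 13.
Linear in vax_rate, so extremes are at the endpoints: vax_rate = -6 gives incidence = -7; vax_rate = 13 gives incidence = -26.

-26 to -7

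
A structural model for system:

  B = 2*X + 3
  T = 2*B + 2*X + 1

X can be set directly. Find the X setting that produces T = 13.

Substituting into the T equation gives T = 6*X + 7.
Solve 6*X + 7 = 13: X = (13 - 7) / 6 = 1.

X = 1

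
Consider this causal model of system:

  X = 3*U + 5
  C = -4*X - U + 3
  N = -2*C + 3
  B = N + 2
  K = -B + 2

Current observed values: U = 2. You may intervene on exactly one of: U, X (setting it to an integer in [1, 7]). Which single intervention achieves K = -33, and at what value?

Intervening on U: K = -26*U - 37. Reaching -33 requires U = -2/13, not an integer.
Intervening on X: with other inputs at their observed values, K = -8*X - 1. Solving for -33 gives X = 4, within [1, 7].

set X = 4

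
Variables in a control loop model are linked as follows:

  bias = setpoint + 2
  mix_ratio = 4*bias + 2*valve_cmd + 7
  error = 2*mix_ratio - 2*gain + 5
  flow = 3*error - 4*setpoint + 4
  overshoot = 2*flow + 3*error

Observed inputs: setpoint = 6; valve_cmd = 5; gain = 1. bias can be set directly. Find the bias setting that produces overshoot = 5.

Intervening on bias fixes its value directly, overriding its dependence on setpoint.
Substituting into the mix_ratio equation gives mix_ratio = 4*bias + 17.
Substituting into the error equation gives error = 8*bias + 37.
flow becomes 24*bias + 91.
So overshoot = 72*bias + 293.
Solve 72*bias + 293 = 5: bias = (5 - 293) / 72 = -4.

bias = -4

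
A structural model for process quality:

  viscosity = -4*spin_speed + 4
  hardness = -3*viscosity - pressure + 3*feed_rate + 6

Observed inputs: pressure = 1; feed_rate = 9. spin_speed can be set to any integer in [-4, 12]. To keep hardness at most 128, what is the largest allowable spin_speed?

spin_speed = 9

Substituting into the hardness equation gives hardness = 12*spin_speed + 20.
Require 12*spin_speed + 20 ≤ 128, so spin_speed ≤ 9.
The largest integer in [-4, 12] satisfying this is 9.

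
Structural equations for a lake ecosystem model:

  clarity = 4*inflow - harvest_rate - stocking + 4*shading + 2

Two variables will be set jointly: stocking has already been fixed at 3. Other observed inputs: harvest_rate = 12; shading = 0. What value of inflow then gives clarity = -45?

inflow = -8

With stocking held at 3:
Substituting into the clarity equation gives clarity = 4*inflow - 13.
Solve 4*inflow - 13 = -45: inflow = (-45 + 13) / 4 = -8.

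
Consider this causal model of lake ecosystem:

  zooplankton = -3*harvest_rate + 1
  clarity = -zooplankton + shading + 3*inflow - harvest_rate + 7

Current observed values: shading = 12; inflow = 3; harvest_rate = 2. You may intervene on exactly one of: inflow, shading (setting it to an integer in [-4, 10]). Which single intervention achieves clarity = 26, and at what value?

set shading = 7

Intervening on inflow: clarity = 3*inflow + 22. Reaching 26 requires inflow = 4/3, not an integer.
Intervening on shading: with other inputs at their observed values, clarity = shading + 19. Solving for 26 gives shading = 7, within [-4, 10].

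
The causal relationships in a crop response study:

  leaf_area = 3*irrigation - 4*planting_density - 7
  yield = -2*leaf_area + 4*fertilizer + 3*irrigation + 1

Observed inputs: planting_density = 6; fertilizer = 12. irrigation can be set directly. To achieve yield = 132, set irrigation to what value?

irrigation = -7

Substituting into the leaf_area equation gives leaf_area = 3*irrigation - 31.
This gives yield = -3*irrigation + 111.
Solve -3*irrigation + 111 = 132: irrigation = (132 - 111) / -3 = -7.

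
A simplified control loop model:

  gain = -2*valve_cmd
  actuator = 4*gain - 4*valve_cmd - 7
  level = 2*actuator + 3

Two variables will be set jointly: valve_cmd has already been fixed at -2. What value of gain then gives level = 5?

gain = 0

With valve_cmd held at -2:
Intervening on gain fixes its value directly, overriding its dependence on valve_cmd.
Substituting into the actuator equation gives actuator = 4*gain + 1.
So level = 8*gain + 5.
Solve 8*gain + 5 = 5: gain = (5 - 5) / 8 = 0.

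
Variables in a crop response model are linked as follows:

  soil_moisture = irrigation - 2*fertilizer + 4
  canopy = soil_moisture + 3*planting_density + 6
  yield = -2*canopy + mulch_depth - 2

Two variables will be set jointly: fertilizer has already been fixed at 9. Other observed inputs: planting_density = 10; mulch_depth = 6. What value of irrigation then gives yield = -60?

With fertilizer held at 9:
Substituting into the soil_moisture equation gives soil_moisture = irrigation - 14.
Substituting into the canopy equation gives canopy = irrigation + 22.
Substituting into the yield equation gives yield = -2*irrigation - 40.
Solve -2*irrigation - 40 = -60: irrigation = (-60 + 40) / -2 = 10.

irrigation = 10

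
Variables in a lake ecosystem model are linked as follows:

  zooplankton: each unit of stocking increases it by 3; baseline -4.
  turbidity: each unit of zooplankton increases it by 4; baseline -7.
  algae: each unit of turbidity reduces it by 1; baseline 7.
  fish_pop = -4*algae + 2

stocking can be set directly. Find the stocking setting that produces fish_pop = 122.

Substituting into the turbidity equation gives turbidity = 12*stocking - 23.
Substituting into the algae equation gives algae = -12*stocking + 30.
So fish_pop = 48*stocking - 118.
Solve 48*stocking - 118 = 122: stocking = (122 + 118) / 48 = 5.

stocking = 5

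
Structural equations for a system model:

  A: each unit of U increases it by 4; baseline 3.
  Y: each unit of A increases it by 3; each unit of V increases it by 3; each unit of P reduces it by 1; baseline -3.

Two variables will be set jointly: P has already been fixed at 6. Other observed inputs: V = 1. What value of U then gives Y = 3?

U = 0

With P held at 6:
Substituting into the Y equation gives Y = 12*U + 3.
Solve 12*U + 3 = 3: U = (3 - 3) / 12 = 0.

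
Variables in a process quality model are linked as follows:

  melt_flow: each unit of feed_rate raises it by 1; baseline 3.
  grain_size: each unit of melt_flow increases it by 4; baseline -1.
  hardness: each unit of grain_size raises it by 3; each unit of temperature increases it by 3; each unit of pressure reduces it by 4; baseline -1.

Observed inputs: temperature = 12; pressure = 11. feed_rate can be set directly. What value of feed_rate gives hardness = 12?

Substituting into the grain_size equation gives grain_size = 4*feed_rate + 11.
Substituting into the hardness equation gives hardness = 12*feed_rate + 24.
Solve 12*feed_rate + 24 = 12: feed_rate = (12 - 24) / 12 = -1.

feed_rate = -1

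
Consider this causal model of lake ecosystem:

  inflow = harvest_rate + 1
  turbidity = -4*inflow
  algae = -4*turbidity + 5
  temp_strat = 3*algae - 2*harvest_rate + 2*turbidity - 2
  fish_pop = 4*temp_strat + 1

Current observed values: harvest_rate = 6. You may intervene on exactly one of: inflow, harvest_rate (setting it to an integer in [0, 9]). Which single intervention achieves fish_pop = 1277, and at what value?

set harvest_rate = 7

Intervening on inflow: fish_pop = 160*inflow + 5. Reaching 1277 requires inflow = 159/20, not an integer.
Intervening on harvest_rate: with other inputs at their observed values, fish_pop = 152*harvest_rate + 213. Solving for 1277 gives harvest_rate = 7, within [0, 9].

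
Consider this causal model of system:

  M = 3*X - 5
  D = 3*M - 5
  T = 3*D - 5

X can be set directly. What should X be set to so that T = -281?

Substituting into the D equation gives D = 9*X - 20.
Substituting into the T equation gives T = 27*X - 65.
Solve 27*X - 65 = -281: X = (-281 + 65) / 27 = -8.

X = -8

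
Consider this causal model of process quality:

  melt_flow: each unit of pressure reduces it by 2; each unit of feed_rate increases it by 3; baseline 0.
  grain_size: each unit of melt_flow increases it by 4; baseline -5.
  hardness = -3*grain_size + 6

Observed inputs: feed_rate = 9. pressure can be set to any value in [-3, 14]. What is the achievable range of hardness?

-375 to 33

Substituting into the melt_flow equation gives melt_flow = -2*pressure + 27.
grain_size becomes -8*pressure + 103.
So hardness = 24*pressure - 303.
Linear in pressure, so extremes are at the endpoints: pressure = -3 gives hardness = -375; pressure = 14 gives hardness = 33.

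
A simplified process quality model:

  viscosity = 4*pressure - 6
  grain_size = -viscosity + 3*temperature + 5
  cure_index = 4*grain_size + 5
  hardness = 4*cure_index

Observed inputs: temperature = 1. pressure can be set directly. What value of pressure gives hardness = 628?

pressure = -6

Substituting into the grain_size equation gives grain_size = -4*pressure + 14.
This gives cure_index = -16*pressure + 61.
Substituting into the hardness equation gives hardness = -64*pressure + 244.
Solve -64*pressure + 244 = 628: pressure = (628 - 244) / -64 = -6.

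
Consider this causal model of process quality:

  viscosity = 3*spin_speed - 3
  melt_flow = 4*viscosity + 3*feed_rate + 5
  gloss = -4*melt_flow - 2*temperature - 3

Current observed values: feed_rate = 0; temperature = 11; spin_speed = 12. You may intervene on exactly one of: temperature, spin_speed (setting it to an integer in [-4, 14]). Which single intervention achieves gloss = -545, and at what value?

Intervening on temperature: with other inputs at their observed values, gloss = -2*temperature - 551. Solving for -545 gives temperature = -3, within [-4, 14].
Intervening on spin_speed: gloss = -48*spin_speed + 3. Reaching -545 requires spin_speed = 137/12, not an integer.

set temperature = -3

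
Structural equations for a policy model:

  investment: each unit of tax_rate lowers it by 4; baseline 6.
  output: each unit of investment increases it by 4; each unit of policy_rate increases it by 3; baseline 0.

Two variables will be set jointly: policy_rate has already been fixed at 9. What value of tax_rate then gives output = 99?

With policy_rate held at 9:
Substituting into the output equation gives output = -16*tax_rate + 51.
Solve -16*tax_rate + 51 = 99: tax_rate = (99 - 51) / -16 = -3.

tax_rate = -3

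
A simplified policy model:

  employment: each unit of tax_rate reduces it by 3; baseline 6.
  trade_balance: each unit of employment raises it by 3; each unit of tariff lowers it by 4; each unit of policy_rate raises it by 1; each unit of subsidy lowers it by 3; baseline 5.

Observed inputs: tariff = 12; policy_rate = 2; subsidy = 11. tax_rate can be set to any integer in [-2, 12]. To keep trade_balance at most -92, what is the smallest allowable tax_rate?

tax_rate = 4

Substituting into the trade_balance equation gives trade_balance = -9*tax_rate - 56.
Require -9*tax_rate - 56 ≤ -92, so tax_rate ≥ 4.
The smallest integer in [-2, 12] satisfying this is 4.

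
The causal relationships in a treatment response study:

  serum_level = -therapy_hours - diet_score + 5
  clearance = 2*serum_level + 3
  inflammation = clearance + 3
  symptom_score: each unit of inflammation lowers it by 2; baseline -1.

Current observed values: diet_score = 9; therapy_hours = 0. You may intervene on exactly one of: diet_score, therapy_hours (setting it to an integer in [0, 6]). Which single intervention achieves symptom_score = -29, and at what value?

set diet_score = 1

Intervening on diet_score: with other inputs at their observed values, symptom_score = 4*diet_score - 33. Solving for -29 gives diet_score = 1, within [0, 6].
Intervening on therapy_hours: symptom_score = 4*therapy_hours + 3. Reaching -29 requires therapy_hours = -8, outside [0, 6].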